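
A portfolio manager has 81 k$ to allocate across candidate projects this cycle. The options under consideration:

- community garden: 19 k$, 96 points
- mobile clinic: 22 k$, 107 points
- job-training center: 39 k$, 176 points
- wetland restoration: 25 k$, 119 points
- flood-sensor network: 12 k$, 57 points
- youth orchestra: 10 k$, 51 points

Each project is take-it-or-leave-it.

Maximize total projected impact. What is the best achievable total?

380

By projected impact per k$: youth orchestra 5.10, community garden 5.05, mobile clinic 4.86, wetland restoration 4.76 lead.
Taking the top-ratio projects first gives community garden + mobile clinic + wetland restoration + youth orchestra for 373 (76 k$).
The 47 k$ tied up in mobile clinic and wetland restoration is better spent on job-training center + flood-sensor network — total rises to 380 (80 k$).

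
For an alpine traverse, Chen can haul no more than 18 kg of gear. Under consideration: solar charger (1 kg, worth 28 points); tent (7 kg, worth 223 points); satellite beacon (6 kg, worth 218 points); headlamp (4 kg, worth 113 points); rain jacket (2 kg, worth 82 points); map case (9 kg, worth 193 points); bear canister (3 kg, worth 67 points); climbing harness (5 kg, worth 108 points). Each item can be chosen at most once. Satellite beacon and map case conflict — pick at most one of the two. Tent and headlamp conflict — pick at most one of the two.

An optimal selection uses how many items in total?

Optimal total is 590.
tent + satellite beacon + rain jacket + bear canister hits 590 at 18 kg.
All optima have 4 items.

4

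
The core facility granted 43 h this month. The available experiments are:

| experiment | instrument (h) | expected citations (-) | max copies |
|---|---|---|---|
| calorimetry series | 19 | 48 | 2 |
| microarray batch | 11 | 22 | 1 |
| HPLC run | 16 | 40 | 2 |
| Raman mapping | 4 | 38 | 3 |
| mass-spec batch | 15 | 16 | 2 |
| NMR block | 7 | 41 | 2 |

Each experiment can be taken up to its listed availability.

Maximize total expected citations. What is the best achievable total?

236

Taking HPLC run + 3×Raman mapping + 2×NMR block: 42 h used, 236 in expected citations.
That's the maximum — no swap from here does better than 236.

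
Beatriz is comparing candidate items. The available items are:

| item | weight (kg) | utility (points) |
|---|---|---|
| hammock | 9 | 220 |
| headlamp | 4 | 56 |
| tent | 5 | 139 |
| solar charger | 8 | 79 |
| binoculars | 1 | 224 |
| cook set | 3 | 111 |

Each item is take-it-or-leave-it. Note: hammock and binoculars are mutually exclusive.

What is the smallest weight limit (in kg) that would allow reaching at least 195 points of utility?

Minimise kg subject to total utility ≥ 195.
binoculars: 224 utility at 1 kg.
Any bundle with less than 1 kg falls short of 195.

1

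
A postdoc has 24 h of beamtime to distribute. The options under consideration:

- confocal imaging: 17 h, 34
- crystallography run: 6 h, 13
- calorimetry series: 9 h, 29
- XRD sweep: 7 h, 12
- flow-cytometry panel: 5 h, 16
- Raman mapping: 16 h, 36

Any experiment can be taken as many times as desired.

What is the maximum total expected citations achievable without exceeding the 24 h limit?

77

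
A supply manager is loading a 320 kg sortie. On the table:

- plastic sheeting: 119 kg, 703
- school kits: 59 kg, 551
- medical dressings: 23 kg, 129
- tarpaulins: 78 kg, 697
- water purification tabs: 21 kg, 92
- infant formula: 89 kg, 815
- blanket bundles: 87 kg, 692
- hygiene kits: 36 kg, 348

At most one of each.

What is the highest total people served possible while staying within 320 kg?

Greedy by ratio would take school kits + medical dressings + tarpaulins + water purification tabs + infant formula + hygiene kits: 306 kg used, total 2632.
Dropping medical dressings and water purification tabs and hygiene kits frees 80 kg; slotting in blanket bundles (87 kg) lifts the total to 2755 at 313 kg.
The closest alternative, medical dressings + tarpaulins + infant formula + blanket bundles + hygiene kits, reaches only 2681.

2755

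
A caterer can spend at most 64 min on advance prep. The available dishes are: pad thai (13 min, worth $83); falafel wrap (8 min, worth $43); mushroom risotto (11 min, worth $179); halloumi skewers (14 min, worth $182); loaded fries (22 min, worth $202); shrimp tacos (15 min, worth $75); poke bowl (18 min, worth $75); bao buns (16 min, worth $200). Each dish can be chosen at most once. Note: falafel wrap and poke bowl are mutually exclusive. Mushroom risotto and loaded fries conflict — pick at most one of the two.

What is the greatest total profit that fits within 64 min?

687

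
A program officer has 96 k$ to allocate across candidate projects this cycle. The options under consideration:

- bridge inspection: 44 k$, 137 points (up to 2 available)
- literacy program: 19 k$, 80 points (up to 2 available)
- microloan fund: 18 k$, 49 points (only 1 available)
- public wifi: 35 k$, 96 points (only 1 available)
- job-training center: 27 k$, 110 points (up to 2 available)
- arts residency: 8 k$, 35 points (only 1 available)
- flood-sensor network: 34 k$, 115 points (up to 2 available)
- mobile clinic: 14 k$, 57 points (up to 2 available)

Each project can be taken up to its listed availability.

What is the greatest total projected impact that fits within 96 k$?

Density check — arts residency 4.38, literacy program 4.21, job-training center 4.07 are the best per k$.
A density-first pass picks 2×literacy program + job-training center + arts residency + mobile clinic — 362 at 87 k$.
Dropping literacy program frees 19 k$; slotting in job-training center (27 k$) lifts the total to 392 at 95 k$.

392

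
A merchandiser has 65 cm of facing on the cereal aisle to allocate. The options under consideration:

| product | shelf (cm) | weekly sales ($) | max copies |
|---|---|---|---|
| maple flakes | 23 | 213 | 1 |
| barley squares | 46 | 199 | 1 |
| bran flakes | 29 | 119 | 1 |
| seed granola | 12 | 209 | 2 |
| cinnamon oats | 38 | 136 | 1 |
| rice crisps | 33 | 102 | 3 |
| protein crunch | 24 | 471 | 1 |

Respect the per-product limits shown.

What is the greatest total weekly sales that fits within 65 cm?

The ratio heuristic lands on 2×seed granola + protein crunch (889) but leaves 17 cm idle.
Replace seed granola with maple flakes: the trade gains 4 net, giving 893 at 59 cm.

893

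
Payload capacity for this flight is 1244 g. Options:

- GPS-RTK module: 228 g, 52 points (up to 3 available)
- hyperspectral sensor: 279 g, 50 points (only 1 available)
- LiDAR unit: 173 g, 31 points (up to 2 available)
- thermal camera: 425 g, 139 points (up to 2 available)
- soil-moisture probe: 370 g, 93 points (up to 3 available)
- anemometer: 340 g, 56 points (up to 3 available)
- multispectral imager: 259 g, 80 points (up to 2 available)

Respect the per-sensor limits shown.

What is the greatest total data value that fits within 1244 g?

371

A density-first pass picks 2×thermal camera + multispectral imager — 358 at 1109 g.
Replace multispectral imager with soil-moisture probe: the trade gains 13 net, giving 371 at 1220 g.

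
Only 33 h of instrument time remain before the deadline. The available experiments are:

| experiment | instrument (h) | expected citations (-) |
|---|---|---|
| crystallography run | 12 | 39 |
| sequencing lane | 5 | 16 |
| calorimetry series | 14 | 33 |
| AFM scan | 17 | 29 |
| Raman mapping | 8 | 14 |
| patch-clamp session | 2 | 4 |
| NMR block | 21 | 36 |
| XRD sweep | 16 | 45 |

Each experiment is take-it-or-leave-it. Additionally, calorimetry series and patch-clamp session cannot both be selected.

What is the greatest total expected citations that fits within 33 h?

100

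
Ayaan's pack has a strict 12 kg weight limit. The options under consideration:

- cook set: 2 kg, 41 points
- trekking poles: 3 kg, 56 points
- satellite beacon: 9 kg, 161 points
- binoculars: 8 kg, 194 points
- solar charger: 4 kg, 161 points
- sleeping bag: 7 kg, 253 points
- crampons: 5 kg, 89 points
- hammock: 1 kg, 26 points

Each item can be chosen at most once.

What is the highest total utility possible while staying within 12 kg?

440

Density check — solar charger 40.25, sleeping bag 36.14, hammock 26.00, binoculars 24.25 are the best per kg.
The ratio ordering already packs tightly: solar charger + sleeping bag + hammock, 12 kg, 440.
No other feasible combination exceeds 440.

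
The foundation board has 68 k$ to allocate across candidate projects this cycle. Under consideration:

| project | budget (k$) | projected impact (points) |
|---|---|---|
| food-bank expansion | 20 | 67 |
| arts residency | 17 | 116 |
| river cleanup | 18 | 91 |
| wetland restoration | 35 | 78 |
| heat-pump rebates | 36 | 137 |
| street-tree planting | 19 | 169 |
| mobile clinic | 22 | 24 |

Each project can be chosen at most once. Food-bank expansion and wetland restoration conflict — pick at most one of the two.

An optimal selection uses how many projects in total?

The maximum projected impact within 68 k$ is 376.
For example arts residency + river cleanup + street-tree planting achieves it, using 54 k$.
Every optimal selection uses 3 projects.

3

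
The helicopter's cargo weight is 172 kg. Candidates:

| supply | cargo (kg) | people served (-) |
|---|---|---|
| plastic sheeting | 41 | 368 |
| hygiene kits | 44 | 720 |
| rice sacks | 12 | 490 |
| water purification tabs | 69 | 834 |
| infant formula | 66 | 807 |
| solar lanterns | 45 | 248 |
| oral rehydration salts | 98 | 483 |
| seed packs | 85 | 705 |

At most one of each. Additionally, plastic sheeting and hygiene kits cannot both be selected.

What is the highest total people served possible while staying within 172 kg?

2292

By people served per kg: rice sacks 40.83, hygiene kits 16.36, infant formula 12.23, water purification tabs 12.09 lead.
Hygiene kits + rice sacks + water purification tabs + solar lanterns uses 170 of the 172 kg and totals 2292.
Runner-up hygiene kits + rice sacks + infant formula + solar lanterns tops out at 2265.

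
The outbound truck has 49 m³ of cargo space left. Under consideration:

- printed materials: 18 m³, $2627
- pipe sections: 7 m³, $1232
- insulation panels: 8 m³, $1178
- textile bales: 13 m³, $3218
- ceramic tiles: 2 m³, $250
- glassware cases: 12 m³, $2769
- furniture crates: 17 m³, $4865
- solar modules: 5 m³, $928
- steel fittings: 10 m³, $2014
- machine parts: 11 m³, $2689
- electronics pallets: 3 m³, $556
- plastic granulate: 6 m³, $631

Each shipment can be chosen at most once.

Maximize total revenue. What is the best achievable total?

12256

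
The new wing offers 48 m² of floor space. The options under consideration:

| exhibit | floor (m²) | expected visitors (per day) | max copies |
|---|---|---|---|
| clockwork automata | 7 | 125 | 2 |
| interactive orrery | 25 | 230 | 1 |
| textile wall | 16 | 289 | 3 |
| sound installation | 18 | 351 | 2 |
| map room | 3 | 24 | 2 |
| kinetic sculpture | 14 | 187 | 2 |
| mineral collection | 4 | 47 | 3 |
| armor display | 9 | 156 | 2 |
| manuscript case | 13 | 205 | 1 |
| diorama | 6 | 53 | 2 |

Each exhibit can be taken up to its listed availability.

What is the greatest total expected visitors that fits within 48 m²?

Greedy by ratio would take clockwork automata + 2×sound installation + mineral collection: 47 m² used, total 874.
Replace sound installation and mineral collection with clockwork automata + textile wall: the trade gains 16 net, giving 890 at 48 m².
Nothing else within 48 m² beats 890.

890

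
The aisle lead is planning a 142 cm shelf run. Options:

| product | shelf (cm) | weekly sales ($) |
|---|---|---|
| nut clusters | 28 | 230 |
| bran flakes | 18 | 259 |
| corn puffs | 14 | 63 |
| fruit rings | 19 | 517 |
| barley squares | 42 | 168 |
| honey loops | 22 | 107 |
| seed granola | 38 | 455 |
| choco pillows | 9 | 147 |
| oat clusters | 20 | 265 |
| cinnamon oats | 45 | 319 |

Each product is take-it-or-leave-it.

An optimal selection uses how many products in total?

Optimal total is 1873.
One optimal bundle: nut clusters + bran flakes + fruit rings + seed granola + choco pillows + oat clusters (132 cm).
Any selection reaching 1873 contains exactly 6 products.

6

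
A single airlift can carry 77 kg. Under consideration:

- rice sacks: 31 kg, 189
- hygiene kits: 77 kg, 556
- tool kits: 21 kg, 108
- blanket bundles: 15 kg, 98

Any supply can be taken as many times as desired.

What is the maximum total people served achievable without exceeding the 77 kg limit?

Hygiene kits uses 77 of the 77 kg and totals 556.
Nothing else within 77 kg beats 556.

556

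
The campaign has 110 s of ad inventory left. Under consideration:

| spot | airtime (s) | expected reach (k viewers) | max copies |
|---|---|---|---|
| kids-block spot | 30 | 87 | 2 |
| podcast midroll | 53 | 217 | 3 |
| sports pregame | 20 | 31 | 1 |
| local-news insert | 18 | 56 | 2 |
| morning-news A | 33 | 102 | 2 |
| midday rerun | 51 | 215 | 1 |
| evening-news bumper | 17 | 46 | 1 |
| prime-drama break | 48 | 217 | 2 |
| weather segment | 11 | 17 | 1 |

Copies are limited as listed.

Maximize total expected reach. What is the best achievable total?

451

By expected reach per s: prime-drama break 4.52, midday rerun 4.22, podcast midroll 4.09 lead.
The ratio ordering already packs tightly: 2×prime-drama break + weather segment, 107 s, 451.
The spare 3 s is too small for any remaining spot, and no exchange beats 451.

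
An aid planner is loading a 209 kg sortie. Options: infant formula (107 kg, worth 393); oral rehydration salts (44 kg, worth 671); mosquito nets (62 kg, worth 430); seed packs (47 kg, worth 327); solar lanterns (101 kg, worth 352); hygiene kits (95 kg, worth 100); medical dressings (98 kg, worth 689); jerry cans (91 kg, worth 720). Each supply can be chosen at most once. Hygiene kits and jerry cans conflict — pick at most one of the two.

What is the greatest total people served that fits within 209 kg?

1821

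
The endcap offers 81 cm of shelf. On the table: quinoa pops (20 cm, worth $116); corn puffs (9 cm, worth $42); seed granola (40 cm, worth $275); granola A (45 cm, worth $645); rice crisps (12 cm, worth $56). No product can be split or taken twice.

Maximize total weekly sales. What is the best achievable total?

Taking the top-ratio products first gives quinoa pops + corn puffs + granola A for 803 (74 cm).
Replace corn puffs with rice crisps: the trade gains 14 net, giving 817 at 77 cm.
That's the maximum — no swap from here does better than 817.

817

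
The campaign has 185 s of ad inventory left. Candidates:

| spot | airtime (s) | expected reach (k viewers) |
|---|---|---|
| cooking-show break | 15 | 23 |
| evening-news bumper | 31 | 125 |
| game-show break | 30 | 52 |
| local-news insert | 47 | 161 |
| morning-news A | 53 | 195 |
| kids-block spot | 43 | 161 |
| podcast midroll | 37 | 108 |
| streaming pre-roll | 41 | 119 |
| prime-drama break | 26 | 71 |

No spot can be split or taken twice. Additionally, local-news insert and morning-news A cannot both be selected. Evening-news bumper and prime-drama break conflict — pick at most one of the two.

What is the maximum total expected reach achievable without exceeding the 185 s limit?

623

Density check — evening-news bumper 4.03, kids-block spot 3.74, morning-news A 3.68 are the best per s.
Cooking-show break + evening-news bumper + morning-news A + kids-block spot + streaming pre-roll uses 183 of the 185 s and totals 623.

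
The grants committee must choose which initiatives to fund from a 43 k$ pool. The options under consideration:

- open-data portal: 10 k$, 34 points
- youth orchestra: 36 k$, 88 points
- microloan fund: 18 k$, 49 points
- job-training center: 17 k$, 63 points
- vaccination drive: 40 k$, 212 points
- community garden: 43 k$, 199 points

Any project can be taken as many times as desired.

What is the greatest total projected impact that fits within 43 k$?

Ranking by ratio (projected impact/k$): vaccination drive 5.30, community garden 4.63, job-training center 3.71, open-data portal 3.40.
Best packing: vaccination drive — 40 k$, 212 total.
Every other selection either busts 43 k$ or fails to beat 212.

212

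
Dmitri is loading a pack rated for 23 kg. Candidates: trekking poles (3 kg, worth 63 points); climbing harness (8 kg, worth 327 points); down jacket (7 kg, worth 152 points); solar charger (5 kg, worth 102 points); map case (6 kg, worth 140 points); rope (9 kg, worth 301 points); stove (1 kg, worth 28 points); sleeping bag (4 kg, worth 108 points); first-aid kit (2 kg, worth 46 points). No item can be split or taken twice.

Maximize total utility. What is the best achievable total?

Filling by ratio: climbing harness + rope + stove + sleeping bag for 764, with 1 kg left unused.
Replace stove with first-aid kit: the trade gains 18 net, giving 782 at 23 kg.

782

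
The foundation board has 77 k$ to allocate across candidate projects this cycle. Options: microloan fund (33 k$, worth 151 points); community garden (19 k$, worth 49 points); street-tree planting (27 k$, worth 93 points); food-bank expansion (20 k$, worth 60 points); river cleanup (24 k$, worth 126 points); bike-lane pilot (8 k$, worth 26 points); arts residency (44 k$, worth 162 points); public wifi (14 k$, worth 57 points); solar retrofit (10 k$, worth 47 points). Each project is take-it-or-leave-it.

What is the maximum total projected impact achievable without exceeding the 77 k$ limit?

350

The ratio ordering already packs tightly: microloan fund + river cleanup + bike-lane pilot + solar retrofit, 75 k$, 350.
Runner-up microloan fund + food-bank expansion + river cleanup tops out at 337.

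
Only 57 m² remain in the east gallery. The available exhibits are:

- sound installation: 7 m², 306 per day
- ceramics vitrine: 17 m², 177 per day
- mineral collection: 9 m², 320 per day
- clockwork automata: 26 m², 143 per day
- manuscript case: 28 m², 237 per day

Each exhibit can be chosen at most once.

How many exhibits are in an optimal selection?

The maximum expected visitors within 57 m² is 863.
sound installation + mineral collection + manuscript case hits 863 at 44 m².
Any selection reaching 863 contains exactly 3 exhibits.

3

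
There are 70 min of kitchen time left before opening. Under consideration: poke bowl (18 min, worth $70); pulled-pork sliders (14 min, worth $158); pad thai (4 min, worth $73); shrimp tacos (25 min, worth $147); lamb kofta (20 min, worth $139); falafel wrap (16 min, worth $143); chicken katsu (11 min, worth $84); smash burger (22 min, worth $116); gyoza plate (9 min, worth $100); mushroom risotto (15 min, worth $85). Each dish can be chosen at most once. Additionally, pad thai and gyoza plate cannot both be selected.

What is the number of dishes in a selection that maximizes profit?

The maximum profit within 70 min is 624.
pulled-pork sliders + lamb kofta + falafel wrap + chicken katsu + gyoza plate hits 624 at 70 min.
Every optimal selection uses 5 dishes.

5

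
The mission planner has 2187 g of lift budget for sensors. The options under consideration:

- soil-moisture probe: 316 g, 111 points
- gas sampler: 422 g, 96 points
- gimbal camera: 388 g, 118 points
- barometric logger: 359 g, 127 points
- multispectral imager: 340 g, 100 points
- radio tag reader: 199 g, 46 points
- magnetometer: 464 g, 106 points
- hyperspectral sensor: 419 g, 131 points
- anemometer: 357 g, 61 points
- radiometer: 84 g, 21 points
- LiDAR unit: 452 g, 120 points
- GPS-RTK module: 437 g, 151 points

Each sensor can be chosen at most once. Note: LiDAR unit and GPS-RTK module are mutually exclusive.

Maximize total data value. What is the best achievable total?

687

Taking the top-ratio sensors first gives soil-moisture probe + gimbal camera + barometric logger + hyperspectral sensor + radiometer + GPS-RTK module for 659 (2003 g).
The 388 g tied up in gimbal camera is better spent on multispectral imager + radio tag reader — total rises to 687 (2154 g).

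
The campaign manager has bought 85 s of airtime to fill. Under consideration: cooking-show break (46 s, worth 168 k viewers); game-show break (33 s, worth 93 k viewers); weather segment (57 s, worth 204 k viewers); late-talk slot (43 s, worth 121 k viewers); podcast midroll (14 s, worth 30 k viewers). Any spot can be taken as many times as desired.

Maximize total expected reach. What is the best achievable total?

264

The ratio heuristic lands on cooking-show break + game-show break (261) but leaves 6 s idle.
Replace cooking-show break and game-show break with weather segment + 2×podcast midroll: the trade gains 3 net, giving 264 at 85 s.
Every other selection either busts 85 s or fails to beat 264.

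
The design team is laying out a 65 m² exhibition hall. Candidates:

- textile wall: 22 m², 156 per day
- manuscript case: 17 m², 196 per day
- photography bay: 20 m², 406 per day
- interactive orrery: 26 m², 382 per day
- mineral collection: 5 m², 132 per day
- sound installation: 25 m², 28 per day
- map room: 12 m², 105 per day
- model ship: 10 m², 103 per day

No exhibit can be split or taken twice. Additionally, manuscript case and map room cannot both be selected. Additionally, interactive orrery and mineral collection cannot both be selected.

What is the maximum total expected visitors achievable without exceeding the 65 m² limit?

984

Ranking by ratio (expected visitors/m²): mineral collection 26.40, photography bay 20.30, interactive orrery 14.69, manuscript case 11.53.
Manuscript case + photography bay + interactive orrery uses 63 of the 65 m² and totals 984.
The closest alternative, photography bay + interactive orrery + map room, reaches only 893.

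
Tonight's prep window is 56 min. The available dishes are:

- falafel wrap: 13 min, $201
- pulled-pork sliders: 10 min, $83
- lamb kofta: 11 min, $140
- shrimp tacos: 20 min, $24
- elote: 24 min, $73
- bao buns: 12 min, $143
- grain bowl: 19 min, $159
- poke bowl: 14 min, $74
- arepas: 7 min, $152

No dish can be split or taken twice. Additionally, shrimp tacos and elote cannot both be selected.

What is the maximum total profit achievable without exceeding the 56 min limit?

719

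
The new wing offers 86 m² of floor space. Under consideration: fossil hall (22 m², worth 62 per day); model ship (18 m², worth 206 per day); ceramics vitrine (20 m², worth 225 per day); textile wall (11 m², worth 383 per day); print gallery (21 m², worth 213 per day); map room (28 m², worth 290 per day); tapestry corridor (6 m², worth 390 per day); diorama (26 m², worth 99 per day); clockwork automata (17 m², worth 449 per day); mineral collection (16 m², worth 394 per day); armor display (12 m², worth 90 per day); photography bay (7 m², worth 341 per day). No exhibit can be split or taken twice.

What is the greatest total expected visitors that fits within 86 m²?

2247

Taking the top-ratio exhibits first gives model ship + textile wall + tapestry corridor + clockwork automata + mineral collection + photography bay for 2163 (75 m²).
Replace model ship with map room: the trade gains 84 net, giving 2247 at 85 m².
That's the maximum — no swap from here does better than 2247.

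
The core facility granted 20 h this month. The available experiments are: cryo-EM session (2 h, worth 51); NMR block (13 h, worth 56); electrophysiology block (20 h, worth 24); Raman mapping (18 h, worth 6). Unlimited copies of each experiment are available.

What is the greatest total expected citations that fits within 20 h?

510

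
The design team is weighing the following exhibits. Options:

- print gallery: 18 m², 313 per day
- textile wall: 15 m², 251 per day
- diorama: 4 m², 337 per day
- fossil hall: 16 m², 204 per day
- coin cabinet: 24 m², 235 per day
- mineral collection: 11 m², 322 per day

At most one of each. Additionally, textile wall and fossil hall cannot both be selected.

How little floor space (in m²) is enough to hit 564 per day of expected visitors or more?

15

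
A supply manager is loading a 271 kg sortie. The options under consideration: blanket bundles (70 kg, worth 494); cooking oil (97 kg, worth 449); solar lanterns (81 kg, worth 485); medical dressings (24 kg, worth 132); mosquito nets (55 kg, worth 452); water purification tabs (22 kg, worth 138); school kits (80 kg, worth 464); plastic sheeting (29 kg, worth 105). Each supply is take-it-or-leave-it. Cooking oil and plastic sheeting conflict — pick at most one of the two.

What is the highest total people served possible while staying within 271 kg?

Density check — mosquito nets 8.22, blanket bundles 7.06, water purification tabs 6.27, solar lanterns 5.99 are the best per kg.
Taking blanket bundles + solar lanterns + medical dressings + mosquito nets + water purification tabs: 252 kg used, 1701 in people served.

1701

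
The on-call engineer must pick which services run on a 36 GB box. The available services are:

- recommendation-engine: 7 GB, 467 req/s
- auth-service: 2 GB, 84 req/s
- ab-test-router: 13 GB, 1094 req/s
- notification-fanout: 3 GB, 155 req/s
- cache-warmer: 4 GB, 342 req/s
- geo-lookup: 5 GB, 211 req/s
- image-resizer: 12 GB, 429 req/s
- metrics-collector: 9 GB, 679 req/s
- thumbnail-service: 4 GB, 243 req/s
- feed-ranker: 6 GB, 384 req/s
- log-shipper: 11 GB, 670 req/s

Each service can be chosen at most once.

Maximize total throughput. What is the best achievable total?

2742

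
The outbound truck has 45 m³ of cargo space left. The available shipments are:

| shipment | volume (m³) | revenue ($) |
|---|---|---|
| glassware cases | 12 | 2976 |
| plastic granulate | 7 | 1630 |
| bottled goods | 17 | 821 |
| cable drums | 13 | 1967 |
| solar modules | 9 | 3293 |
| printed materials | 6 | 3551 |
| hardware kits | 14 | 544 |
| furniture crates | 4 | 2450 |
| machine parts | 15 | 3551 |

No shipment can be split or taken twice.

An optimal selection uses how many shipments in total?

5

Optimal total is 14475.
plastic granulate + solar modules + printed materials + furniture crates + machine parts hits 14475 at 41 m³.
All optima have 5 shipments.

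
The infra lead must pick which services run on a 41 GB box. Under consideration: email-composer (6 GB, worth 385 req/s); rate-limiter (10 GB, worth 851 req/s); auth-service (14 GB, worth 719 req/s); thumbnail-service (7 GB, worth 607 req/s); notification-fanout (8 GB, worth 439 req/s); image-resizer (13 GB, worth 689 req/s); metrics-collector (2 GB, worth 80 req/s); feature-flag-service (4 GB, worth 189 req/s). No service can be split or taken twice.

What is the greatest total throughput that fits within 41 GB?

Density check — thumbnail-service 86.71, rate-limiter 85.10, email-composer 64.17, notification-fanout 54.88 are the best per GB.
Taking the top-ratio services first gives email-composer + rate-limiter + thumbnail-service + notification-fanout + metrics-collector + feature-flag-service for 2551 (37 GB).
Dropping notification-fanout and metrics-collector frees 10 GB; slotting in auth-service (14 GB) lifts the total to 2751 at 41 GB.

2751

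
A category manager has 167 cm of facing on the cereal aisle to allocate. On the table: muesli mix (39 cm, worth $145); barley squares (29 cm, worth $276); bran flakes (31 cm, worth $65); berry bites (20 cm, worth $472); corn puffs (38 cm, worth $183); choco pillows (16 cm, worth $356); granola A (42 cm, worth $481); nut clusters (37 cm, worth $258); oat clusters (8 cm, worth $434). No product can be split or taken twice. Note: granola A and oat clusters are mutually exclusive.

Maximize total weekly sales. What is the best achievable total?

1979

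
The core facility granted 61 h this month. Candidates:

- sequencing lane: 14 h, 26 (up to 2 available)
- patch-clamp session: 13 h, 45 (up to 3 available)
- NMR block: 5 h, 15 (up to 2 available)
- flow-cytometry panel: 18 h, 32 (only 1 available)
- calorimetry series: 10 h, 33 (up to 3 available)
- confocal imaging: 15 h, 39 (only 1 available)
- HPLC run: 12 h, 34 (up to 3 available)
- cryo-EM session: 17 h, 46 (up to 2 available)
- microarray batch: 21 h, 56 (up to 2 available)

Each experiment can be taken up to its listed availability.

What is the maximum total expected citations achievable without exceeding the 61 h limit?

Filling by ratio: 3×patch-clamp session + 2×calorimetry series for 201, with 2 h left unused.
Dropping patch-clamp session frees 13 h; slotting in NMR block + calorimetry series (15 h) lifts the total to 204 at 61 h.
That's the maximum — no swap from here does better than 204.

204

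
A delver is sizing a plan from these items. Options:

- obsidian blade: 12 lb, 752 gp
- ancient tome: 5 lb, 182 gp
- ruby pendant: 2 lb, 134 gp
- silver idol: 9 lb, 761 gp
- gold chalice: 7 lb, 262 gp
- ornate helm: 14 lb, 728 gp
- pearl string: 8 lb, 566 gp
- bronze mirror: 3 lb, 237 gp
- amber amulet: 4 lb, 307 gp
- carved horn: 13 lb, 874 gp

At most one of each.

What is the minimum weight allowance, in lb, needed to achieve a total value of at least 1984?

Need the lightest bundle worth ≥ 1984.
ruby pendant + silver idol + pearl string + bronze mirror + amber amulet: 2005 value at 26 lb.
No combination under 26 lb hits 1984.

26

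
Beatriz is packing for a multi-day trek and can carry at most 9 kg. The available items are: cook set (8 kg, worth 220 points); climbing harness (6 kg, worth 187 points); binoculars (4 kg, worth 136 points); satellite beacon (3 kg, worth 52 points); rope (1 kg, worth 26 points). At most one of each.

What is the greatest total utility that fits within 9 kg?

246

By utility per kg: binoculars 34.00, climbing harness 31.17, cook set 27.50, rope 26.00 lead.
Filling by ratio: binoculars + satellite beacon + rope for 214, with 1 kg left unused.
Dropping binoculars and satellite beacon frees 7 kg; slotting in cook set (8 kg) lifts the total to 246 at 9 kg.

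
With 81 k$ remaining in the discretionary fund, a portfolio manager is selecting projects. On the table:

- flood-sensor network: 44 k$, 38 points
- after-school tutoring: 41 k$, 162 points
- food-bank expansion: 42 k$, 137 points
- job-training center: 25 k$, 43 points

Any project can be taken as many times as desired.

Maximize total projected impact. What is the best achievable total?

205

The ratio ordering already packs tightly: after-school tutoring + job-training center, 66 k$, 205.
No other feasible combination exceeds 205.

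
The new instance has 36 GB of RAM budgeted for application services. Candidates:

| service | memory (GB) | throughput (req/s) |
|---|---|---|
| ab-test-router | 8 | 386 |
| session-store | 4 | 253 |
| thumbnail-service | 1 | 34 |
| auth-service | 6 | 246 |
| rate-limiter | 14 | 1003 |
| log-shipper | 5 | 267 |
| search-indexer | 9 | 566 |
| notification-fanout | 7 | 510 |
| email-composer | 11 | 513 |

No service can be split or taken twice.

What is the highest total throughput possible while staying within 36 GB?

Density check — notification-fanout 72.86, rate-limiter 71.64, session-store 63.25 are the best per GB.
Taking the top-ratio services first gives session-store + thumbnail-service + rate-limiter + search-indexer + notification-fanout for 2366 (35 GB).
The 4 GB tied up in session-store is better spent on log-shipper — total rises to 2380 (36 GB).
Runner-up session-store + thumbnail-service + rate-limiter + search-indexer + notification-fanout tops out at 2366.

2380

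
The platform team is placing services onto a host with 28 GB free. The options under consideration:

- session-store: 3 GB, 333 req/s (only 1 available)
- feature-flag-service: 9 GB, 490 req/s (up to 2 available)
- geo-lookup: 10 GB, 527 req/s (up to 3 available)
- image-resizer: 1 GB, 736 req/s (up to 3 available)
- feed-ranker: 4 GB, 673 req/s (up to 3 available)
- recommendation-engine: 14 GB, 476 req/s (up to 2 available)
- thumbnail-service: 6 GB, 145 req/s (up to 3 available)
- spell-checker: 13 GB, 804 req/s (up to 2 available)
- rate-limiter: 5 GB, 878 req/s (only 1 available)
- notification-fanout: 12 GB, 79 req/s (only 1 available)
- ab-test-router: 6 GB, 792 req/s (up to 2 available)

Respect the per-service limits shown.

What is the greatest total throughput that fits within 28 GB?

Ranking by ratio (throughput/GB): image-resizer 736.00, rate-limiter 175.60, feed-ranker 168.25.
Greedy by ratio would take 3×image-resizer + 3×feed-ranker + rate-limiter + ab-test-router: 26 GB used, total 5897.
Replace feed-ranker with ab-test-router: the trade gains 119 net, giving 6016 at 28 GB.
No other feasible combination exceeds 6016.

6016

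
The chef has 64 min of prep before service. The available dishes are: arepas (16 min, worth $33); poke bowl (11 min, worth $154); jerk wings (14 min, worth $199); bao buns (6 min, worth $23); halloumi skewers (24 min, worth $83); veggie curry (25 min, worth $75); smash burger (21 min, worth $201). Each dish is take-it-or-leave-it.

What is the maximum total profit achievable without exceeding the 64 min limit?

The ratio heuristic lands on poke bowl + jerk wings + bao buns + smash burger (577) but leaves 12 min idle.
Dropping bao buns frees 6 min; slotting in arepas (16 min) lifts the total to 587 at 62 min.
Nothing else within 64 min beats 587.

587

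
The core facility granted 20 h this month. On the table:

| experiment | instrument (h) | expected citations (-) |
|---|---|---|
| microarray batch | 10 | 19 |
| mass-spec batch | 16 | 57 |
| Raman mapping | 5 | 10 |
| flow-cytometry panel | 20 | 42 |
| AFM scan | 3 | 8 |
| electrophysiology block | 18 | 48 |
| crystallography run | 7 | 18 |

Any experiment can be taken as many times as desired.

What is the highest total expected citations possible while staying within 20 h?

65

Best packing: mass-spec batch + AFM scan — 19 h, 65 total.
That's the maximum — no swap from here does better than 65.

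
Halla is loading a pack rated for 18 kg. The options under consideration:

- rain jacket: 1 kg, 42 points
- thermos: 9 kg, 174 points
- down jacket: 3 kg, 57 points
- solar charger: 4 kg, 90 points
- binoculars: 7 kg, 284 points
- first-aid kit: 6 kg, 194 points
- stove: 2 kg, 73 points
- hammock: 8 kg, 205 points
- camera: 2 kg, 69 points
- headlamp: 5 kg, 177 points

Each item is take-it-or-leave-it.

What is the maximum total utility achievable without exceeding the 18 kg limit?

Filling by ratio: rain jacket + binoculars + stove + camera + headlamp for 645, with 1 kg left unused.
Replace headlamp with first-aid kit: the trade gains 17 net, giving 662 at 18 kg.

662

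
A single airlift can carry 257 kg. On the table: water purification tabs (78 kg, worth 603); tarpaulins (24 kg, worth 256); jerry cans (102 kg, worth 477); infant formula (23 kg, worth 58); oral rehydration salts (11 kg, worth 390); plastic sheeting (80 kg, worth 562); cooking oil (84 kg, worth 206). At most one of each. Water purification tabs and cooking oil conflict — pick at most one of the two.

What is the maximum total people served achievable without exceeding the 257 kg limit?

1869

Best packing: water purification tabs + tarpaulins + infant formula + oral rehydration salts + plastic sheeting — 216 kg, 1869 total.
That's the maximum — no feasible swap from here does better than 1869.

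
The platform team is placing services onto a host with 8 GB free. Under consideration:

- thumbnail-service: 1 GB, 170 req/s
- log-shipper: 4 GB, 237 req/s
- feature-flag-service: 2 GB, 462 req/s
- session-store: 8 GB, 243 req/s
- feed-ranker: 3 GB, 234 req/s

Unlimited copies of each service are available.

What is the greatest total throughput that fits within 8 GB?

1848

Best packing: 4×feature-flag-service — 8 GB, 1848 total.
Every other selection either busts 8 GB or fails to beat 1848.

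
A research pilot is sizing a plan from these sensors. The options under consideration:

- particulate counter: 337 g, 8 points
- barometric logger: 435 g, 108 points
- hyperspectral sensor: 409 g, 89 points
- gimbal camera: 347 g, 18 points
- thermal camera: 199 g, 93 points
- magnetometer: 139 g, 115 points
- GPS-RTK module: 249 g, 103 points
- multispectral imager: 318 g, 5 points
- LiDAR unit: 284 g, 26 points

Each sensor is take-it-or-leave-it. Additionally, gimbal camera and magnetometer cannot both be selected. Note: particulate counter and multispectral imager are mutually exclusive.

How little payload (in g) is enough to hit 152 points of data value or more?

338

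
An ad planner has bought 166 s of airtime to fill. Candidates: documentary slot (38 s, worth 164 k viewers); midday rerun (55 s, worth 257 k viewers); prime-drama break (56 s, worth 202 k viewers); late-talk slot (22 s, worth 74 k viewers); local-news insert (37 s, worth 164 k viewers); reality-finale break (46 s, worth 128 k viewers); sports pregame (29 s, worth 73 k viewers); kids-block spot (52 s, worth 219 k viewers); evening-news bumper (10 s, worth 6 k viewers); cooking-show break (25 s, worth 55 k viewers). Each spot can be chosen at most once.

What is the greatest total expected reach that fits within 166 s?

714

By expected reach per s: midday rerun 4.67, local-news insert 4.43, documentary slot 4.32 lead.
Taking the top-ratio spots first gives documentary slot + midday rerun + late-talk slot + local-news insert + evening-news bumper for 665 (162 s).
Replace documentary slot and evening-news bumper with kids-block spot: the trade gains 49 net, giving 714 at 166 s.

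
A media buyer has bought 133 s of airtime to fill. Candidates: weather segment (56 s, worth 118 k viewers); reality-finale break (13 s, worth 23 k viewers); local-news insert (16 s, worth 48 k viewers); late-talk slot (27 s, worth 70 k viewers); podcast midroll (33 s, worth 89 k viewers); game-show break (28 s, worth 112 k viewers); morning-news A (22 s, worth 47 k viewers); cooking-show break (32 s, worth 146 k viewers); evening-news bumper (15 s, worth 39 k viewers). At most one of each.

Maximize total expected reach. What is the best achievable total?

Ranking by ratio (expected reach/s): cooking-show break 4.56, game-show break 4.00, local-news insert 3.00.
The ratio heuristic lands on local-news insert + podcast midroll + game-show break + cooking-show break + evening-news bumper (434) but leaves 9 s idle.
Dropping evening-news bumper frees 15 s; slotting in morning-news A (22 s) lifts the total to 442 at 131 s.

442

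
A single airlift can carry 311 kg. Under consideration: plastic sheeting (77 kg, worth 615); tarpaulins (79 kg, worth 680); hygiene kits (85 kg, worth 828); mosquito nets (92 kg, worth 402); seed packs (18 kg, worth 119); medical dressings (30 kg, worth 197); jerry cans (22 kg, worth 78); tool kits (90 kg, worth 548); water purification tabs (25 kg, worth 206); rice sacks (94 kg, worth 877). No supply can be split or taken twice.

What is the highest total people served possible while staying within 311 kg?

Density check — hygiene kits 9.74, rice sacks 9.33, tarpaulins 8.61, water purification tabs 8.24 are the best per kg.
A density-first pass picks tarpaulins + hygiene kits + seed packs + water purification tabs + rice sacks — 2710 at 301 kg.
Replace tarpaulins and seed packs with plastic sheeting + medical dressings: the trade gains 13 net, giving 2723 at 311 kg.

2723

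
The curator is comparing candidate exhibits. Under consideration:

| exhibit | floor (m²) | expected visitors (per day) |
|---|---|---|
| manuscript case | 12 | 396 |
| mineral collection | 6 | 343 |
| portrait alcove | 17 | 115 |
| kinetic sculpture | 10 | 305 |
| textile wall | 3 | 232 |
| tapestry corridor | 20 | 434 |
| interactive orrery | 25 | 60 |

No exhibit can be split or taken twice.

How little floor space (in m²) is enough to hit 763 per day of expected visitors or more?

19

Need the lightest bundle worth ≥ 763.
mineral collection + kinetic sculpture + textile wall reaches 880 using 19 m².
No combination under 19 m² hits 763.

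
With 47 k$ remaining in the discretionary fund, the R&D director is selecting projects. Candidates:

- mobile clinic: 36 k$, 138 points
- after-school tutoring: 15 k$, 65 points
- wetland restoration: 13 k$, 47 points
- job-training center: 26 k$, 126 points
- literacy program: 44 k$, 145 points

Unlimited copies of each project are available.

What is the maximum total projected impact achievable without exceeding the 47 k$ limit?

195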